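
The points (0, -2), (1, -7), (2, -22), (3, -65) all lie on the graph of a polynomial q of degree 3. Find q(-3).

Write q(t) = at^3 + bt^2 + ct + d. Substituting each data point gives a linear system:
  d = -2
  a + b + c + d = -7
  8a + 4b + 2c + d = -22
  27a + 9b + 3c + d = -65
Solving the system yields a = -3, b = 4, c = -6, d = -2.
So q(t) = -3t^3 + 4t^2 - 6t - 2.
Then q(-3) = 133.

133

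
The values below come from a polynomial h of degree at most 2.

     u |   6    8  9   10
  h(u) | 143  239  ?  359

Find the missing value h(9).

296

The 3 known points determine the degree-2 polynomial uniquely.
Write h(u) = au^2 + bu + c. Substituting each data point gives a linear system:
  36a + 6b + c = 143
  64a + 8b + c = 239
  100a + 10b + c = 359
Solving the system yields a = 3, b = 6, c = -1.
So h(u) = 3u^2 + 6u - 1.
Then h(9) = 296.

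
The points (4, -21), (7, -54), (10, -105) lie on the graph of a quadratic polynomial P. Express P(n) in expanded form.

Using the Lagrange interpolation formula with nodes 4, 7, 10:
  L_0(n) = (n - 7)(n - 10) / 18
  L_1(n) = (n - 4)(n - 10) / -9
  L_2(n) = (n - 4)(n - 7) / 18
Then P(n) = -21·L_0(n) - 54·L_1(n) - 105·L_2(n).
Expanding and collecting terms gives P(n) = -n^2 - 5.
Check: P(7) = -54. ✓

P(n) = -n^2 - 5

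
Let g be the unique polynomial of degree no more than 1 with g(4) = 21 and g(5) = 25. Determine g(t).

g(t) = 4t + 5

Write g(t) = at + b. Substituting each data point gives a linear system:
  4a + b = 21
  5a + b = 25
Solving the system yields a = 4, b = 5.
So g(t) = 4t + 5.
Check: g(4) = 21. ✓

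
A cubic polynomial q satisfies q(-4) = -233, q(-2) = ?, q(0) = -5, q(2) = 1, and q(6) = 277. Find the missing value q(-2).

The 4 known points determine the degree-3 polynomial uniquely.
Write q(u) = au^3 + bu^2 + cu + d. Substituting each data point gives a linear system:
  -64a + 16b - 4c + d = -233
  d = -5
  8a + 4b + 2c + d = 1
  216a + 36b + 6c + d = 277
Solving the system yields a = 2, b = -5, c = 5, d = -5.
So q(u) = 2u³ - 5u² + 5u - 5.
Then q(-2) = -51.

-51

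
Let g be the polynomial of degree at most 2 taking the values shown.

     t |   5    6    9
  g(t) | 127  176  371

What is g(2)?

28

Using the Lagrange interpolation formula with nodes 5, 6, 9:
  L_0(t) = (t - 6)(t - 9) / 4
  L_1(t) = (t - 5)(t - 9) / -3
  L_2(t) = (t - 5)(t - 6) / 12
Then g(t) = 127·L_0(t) + 176·L_1(t) + 371·L_2(t).
Expanding and collecting terms gives g(t) = 4t^2 + 5t + 2.
Evaluating at t = 2: g(2) = 28.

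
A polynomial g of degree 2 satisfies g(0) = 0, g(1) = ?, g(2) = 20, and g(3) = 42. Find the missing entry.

6

On equispaced nodes a degree-2 polynomial has vanishing third forward difference, so
  - g(0) + 3·g(1) - 3·g(2) + g(3) = 0.
Substituting the known values and solving for g(1):
  3·g(1) = 18
  g(1) = 6.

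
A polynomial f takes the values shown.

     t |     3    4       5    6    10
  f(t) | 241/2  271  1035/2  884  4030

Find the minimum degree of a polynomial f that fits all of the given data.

Divided differences on the nodes 3, 4, 5, 6, 10:
  order 0: 241/2  271  1035/2  884  4030
  order 1: 301/2  493/2  733/2  1573/2
  order 2: 48  60  84
  order 3: 4  4
  order 4: 0
The order-3 divided differences are all 4 (nonzero) and every higher order vanishes, so the data lies on a polynomial of degree exactly 3.

3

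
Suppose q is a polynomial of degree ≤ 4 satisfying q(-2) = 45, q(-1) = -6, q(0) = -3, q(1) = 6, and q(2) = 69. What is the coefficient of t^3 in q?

0

Write q(t) = at^4 + bt^3 + ct^2 + dt + e. Substituting each data point gives a linear system:
  16a - 8b + 4c - 2d + e = 45
  a - b + c - d + e = -6
  e = -3
  a + b + c + d + e = 6
  16a + 8b + 4c + 2d + e = 69
Solving the system yields a = 4, b = 0, c = -1, d = 6, e = -3.
So q(t) = 4t^4 - t^2 + 6t - 3.
The coefficient of t^3 is 0.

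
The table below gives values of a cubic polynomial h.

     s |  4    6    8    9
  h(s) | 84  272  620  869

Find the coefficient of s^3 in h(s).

1

Write h(s) = as^3 + bs^2 + cs + d. Substituting each data point gives a linear system:
  64a + 16b + 4c + d = 84
  216a + 36b + 6c + d = 272
  512a + 64b + 8c + d = 620
  729a + 81b + 9c + d = 869
Solving the system yields a = 1, b = 2, c = -2, d = -4.
So h(s) = s^3 + 2s^2 - 2s - 4.
The leading coefficient is 1.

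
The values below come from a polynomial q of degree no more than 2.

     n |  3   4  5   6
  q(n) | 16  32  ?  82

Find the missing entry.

The 3 known points determine the degree-2 polynomial uniquely.
Write q(n) = an^2 + bn + c. Substituting each data point gives a linear system:
  9a + 3b + c = 16
  16a + 4b + c = 32
  36a + 6b + c = 82
Solving the system yields a = 3, b = -5, c = 4.
So q(n) = 3n² - 5n + 4.
Then q(5) = 54.

54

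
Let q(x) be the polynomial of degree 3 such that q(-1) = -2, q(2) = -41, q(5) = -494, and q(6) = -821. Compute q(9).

Write q(x) = ax^3 + bx^2 + cx + d. Substituting each data point gives a linear system:
  -a + b - c + d = -2
  8a + 4b + 2c + d = -41
  125a + 25b + 5c + d = -494
  216a + 36b + 6c + d = -821
Solving the system yields a = -3, b = -5, c = 1, d = 1.
So q(x) = -3x^3 - 5x^2 + x + 1.
Then q(9) = -2582.

-2582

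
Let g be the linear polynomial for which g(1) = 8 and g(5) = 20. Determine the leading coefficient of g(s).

Write g(s) = as + b. Substituting each data point gives a linear system:
  a + b = 8
  5a + b = 20
Solving the system yields a = 3, b = 5.
So g(s) = 3s + 5.
The leading coefficient is 3.

3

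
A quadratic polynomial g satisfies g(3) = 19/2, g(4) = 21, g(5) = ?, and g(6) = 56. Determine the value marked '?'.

73/2

On equispaced nodes a degree-2 polynomial has vanishing third forward difference, so
  - g(3) + 3·g(4) - 3·g(5) + g(6) = 0.
Substituting the known values and solving for g(5):
  -3·g(5) = -219/2
  g(5) = 73/2.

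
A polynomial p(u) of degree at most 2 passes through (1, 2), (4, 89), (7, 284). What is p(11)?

Using the Lagrange interpolation formula with nodes 1, 4, 7:
  L_0(u) = (u - 4)(u - 7) / 18
  L_1(u) = (u - 1)(u - 7) / -9
  L_2(u) = (u - 1)(u - 4) / 18
Then p(u) = 2·L_0(u) + 89·L_1(u) + 284·L_2(u).
Expanding and collecting terms gives p(u) = 6u² - u - 3.
Evaluating at u = 11: p(11) = 712.

712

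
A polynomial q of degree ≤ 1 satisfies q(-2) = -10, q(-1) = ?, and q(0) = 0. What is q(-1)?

The 2 known points determine the degree-1 polynomial uniquely.
Write q(s) = as + b. Substituting each data point gives a linear system:
  -2a + b = -10
  b = 0
Solving the system yields a = 5, b = 0.
So q(s) = 5s.
Then q(-1) = -5.

-5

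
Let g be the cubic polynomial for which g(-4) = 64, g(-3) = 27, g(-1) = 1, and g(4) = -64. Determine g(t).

g(t) = -t^3

Write g(t) = at^3 + bt^2 + ct + d. Substituting each data point gives a linear system:
  -64a + 16b - 4c + d = 64
  -27a + 9b - 3c + d = 27
  -a + b - c + d = 1
  64a + 16b + 4c + d = -64
Solving the system yields a = -1, b = 0, c = 0, d = 0.
So g(t) = -t^3.
Check: g(-3) = 27. ✓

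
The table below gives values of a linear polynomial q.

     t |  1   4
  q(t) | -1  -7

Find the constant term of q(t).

Write q(t) = at + b. Substituting each data point gives a linear system:
  a + b = -1
  4a + b = -7
Solving the system yields a = -2, b = 1.
So q(t) = -2t + 1.
The constant term is 1.

1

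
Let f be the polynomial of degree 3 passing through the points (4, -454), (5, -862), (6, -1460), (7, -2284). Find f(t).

Write f(t) = at^3 + bt^2 + ct + d. Substituting each data point gives a linear system:
  64a + 16b + 4c + d = -454
  125a + 25b + 5c + d = -862
  216a + 36b + 6c + d = -1460
  343a + 49b + 7c + d = -2284
Solving the system yields a = -6, b = -5, c = 3, d = -2.
So f(t) = -6t^3 - 5t^2 + 3t - 2.
Check: f(5) = -862. ✓

f(t) = -6t^3 - 5t^2 + 3t - 2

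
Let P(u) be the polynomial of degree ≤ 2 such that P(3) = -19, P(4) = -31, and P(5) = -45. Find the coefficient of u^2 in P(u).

-1

Write P(u) = au^2 + bu + c. Substituting each data point gives a linear system:
  9a + 3b + c = -19
  16a + 4b + c = -31
  25a + 5b + c = -45
Solving the system yields a = -1, b = -5, c = 5.
So P(u) = -u^2 - 5u + 5.
The leading coefficient is -1.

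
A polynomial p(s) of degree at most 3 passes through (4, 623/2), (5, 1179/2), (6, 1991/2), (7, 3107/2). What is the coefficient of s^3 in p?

Write p(s) = as^3 + bs^2 + cs + d. Substituting each data point gives a linear system:
  64a + 16b + 4c + d = 623/2
  125a + 25b + 5c + d = 1179/2
  216a + 36b + 6c + d = 1991/2
  343a + 49b + 7c + d = 3107/2
Solving the system yields a = 4, b = 4, c = -2, d = -1/2.
So p(s) = 4s^3 + 4s^2 - 2s - 1/2.
The leading coefficient is 4.

4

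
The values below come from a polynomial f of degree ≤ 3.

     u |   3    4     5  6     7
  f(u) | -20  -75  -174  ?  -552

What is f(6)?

-329

On equispaced nodes a degree-3 polynomial has vanishing fourth forward difference, so
  f(3) - 4·f(4) + 6·f(5) - 4·f(6) + f(7) = 0.
Substituting the known values and solving for f(6):
  -4·f(6) = 1316
  f(6) = -329.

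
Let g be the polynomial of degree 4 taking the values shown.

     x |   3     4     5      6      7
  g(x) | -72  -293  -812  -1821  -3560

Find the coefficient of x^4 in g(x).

-2

Write g(x) = ax^4 + bx^3 + cx^2 + dx + e. Substituting each data point gives a linear system:
  81a + 27b + 9c + 3d + e = -72
  256a + 64b + 16c + 4d + e = -293
  625a + 125b + 25c + 5d + e = -812
  1296a + 216b + 36c + 6d + e = -1821
  2401a + 343b + 49c + 7d + e = -3560
Solving the system yields a = -2, b = 4, c = -3, d = 2, e = 3.
So g(x) = -2x^4 + 4x^3 - 3x^2 + 2x + 3.
The leading coefficient is -2.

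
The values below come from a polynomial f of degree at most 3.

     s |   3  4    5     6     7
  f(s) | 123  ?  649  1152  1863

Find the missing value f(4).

318

On equispaced nodes a degree-3 polynomial has vanishing fourth forward difference, so
  f(3) - 4·f(4) + 6·f(5) - 4·f(6) + f(7) = 0.
Substituting the known values and solving for f(4):
  -4·f(4) = -1272
  f(4) = 318.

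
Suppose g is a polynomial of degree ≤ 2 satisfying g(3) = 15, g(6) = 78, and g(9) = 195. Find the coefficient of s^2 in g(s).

Write g(s) = as^2 + bs + c. Substituting each data point gives a linear system:
  9a + 3b + c = 15
  36a + 6b + c = 78
  81a + 9b + c = 195
Solving the system yields a = 3, b = -6, c = 6.
So g(s) = 3s^2 - 6s + 6.
The leading coefficient is 3.

3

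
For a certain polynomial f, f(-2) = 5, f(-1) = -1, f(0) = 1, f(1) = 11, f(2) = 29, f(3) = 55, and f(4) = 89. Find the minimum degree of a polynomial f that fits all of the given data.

Forward differences of the values at t = -2, -1, 0, 1, 2, 3, 4:
  f  : 5  -1  1  11  29  55  89
  Δ  : -6  2  10  18  26  34
  Δ^2: 8  8  8  8  8
  Δ^3: 0  0  0  0
  Δ^4: 0  0  0
  Δ^5: 0  0
  Δ^6: 0
The second differences are constant (8) and nonzero, while all higher differences vanish, so the minimal degree is 2.

2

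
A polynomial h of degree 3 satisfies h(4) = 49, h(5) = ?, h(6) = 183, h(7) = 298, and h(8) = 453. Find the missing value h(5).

102

The 4 known points determine the degree-3 polynomial uniquely.
Write h(s) = as^3 + bs^2 + cs + d. Substituting each data point gives a linear system:
  64a + 16b + 4c + d = 49
  216a + 36b + 6c + d = 183
  343a + 49b + 7c + d = 298
  512a + 64b + 8c + d = 453
Solving the system yields a = 1, b = -1, c = 1, d = -3.
So h(s) = s^3 - s^2 + s - 3.
Then h(5) = 102.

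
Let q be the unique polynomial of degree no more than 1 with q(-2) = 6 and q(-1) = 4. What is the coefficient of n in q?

Write q(n) = an + b. Substituting each data point gives a linear system:
  -2a + b = 6
  -a + b = 4
Solving the system yields a = -2, b = 2.
So q(n) = -2n + 2.
The leading coefficient is -2.

-2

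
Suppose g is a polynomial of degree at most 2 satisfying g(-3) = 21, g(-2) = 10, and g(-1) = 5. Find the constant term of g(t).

6

Write g(t) = at^2 + bt + c. Substituting each data point gives a linear system:
  9a - 3b + c = 21
  4a - 2b + c = 10
  a - b + c = 5
Solving the system yields a = 3, b = 4, c = 6.
So g(t) = 3t² + 4t + 6.
The constant term is 6.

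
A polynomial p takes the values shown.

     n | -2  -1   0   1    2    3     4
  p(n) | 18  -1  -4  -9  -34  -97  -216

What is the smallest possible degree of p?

Forward differences of the values at n = -2, -1, 0, 1, 2, 3, 4:
  p  : 18  -1  -4  -9  -34  -97  -216
  Δ  : -19  -3  -5  -25  -63  -119
  Δ^2: 16  -2  -20  -38  -56
  Δ^3: -18  -18  -18  -18
  Δ^4: 0  0  0
  Δ^5: 0  0
  Δ^6: 0
The third differences are constant (-18) and nonzero, while all higher differences vanish, so the minimal degree is 3.

3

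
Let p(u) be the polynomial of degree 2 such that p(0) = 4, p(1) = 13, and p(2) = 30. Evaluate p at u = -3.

Write p(u) = au^2 + bu + c. Substituting each data point gives a linear system:
  c = 4
  a + b + c = 13
  4a + 2b + c = 30
Solving the system yields a = 4, b = 5, c = 4.
So p(u) = 4u^2 + 5u + 4.
Then p(-3) = 25.

25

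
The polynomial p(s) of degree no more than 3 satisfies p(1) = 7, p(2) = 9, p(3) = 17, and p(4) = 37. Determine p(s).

Write p(s) = as^3 + bs^2 + cs + d. Substituting each data point gives a linear system:
  a + b + c + d = 7
  8a + 4b + 2c + d = 9
  27a + 9b + 3c + d = 17
  64a + 16b + 4c + d = 37
Solving the system yields a = 1, b = -3, c = 4, d = 5.
So p(s) = s^3 - 3s^2 + 4s + 5.
Check: p(2) = 9. ✓

p(s) = s^3 - 3s^2 + 4s + 5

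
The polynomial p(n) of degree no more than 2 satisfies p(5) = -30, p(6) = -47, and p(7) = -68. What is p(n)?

Using the Lagrange interpolation formula with nodes 5, 6, 7:
  L_0(n) = (n - 6)(n - 7) / 2
  L_1(n) = (n - 5)(n - 7) / -1
  L_2(n) = (n - 5)(n - 6) / 2
Then p(n) = -30·L_0(n) - 47·L_1(n) - 68·L_2(n).
Expanding and collecting terms gives p(n) = -2n² + 5n - 5.
Check: p(7) = -68. ✓

p(n) = -2n^2 + 5n - 5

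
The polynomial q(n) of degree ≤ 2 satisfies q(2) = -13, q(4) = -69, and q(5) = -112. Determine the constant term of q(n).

Write q(n) = an^2 + bn + c. Substituting each data point gives a linear system:
  4a + 2b + c = -13
  16a + 4b + c = -69
  25a + 5b + c = -112
Solving the system yields a = -5, b = 2, c = 3.
So q(n) = -5n^2 + 2n + 3.
The constant term is 3.

3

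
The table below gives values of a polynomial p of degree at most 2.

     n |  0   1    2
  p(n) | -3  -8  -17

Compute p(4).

-47

Forward differences of the values at n = 0, 1, 2:
  p  : -3  -8  -17
  Δ  : -5  -9
  Δ^2: -4
The second differences are constant, confirming degree 2.
Interpolating (Newton forward form) and evaluating at n = 4 gives p(4) = -47.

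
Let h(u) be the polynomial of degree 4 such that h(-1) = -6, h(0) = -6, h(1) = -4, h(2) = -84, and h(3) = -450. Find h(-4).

-954

Forward differences of the values at u = -1, 0, 1, 2, 3:
  h  : -6  -6  -4  -84  -450
  Δ  : 0  2  -80  -366
  Δ^2: 2  -82  -286
  Δ^3: -84  -204
  Δ^4: -120
The fourth differences are constant, confirming degree 4.
Interpolating (Newton forward form) and evaluating at u = -4 gives h(-4) = -954.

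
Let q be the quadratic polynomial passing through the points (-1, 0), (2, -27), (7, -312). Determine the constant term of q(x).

3

Write q(x) = ax^2 + bx + c. Substituting each data point gives a linear system:
  a - b + c = 0
  4a + 2b + c = -27
  49a + 7b + c = -312
Solving the system yields a = -6, b = -3, c = 3.
So q(x) = -6x^2 - 3x + 3.
The constant term is 3.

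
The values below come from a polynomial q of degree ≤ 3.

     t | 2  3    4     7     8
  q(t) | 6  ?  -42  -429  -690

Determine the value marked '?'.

-5

The 4 known points determine the degree-3 polynomial uniquely.
Write q(t) = at^3 + bt^2 + ct + d. Substituting each data point gives a linear system:
  8a + 4b + 2c + d = 6
  64a + 16b + 4c + d = -42
  343a + 49b + 7c + d = -429
  512a + 64b + 8c + d = -690
Solving the system yields a = -2, b = 5, c = 2, d = -2.
So q(t) = -2t^3 + 5t^2 + 2t - 2.
Then q(3) = -5.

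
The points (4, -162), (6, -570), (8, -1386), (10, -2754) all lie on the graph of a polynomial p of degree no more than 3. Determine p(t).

p(t) = -3t^3 + 3t^2 - 6t + 6

Using the Lagrange interpolation formula with nodes 4, 6, 8, 10:
  L_0(t) = (t - 6)(t - 8)(t - 10) / -48
  L_1(t) = (t - 4)(t - 8)(t - 10) / 16
  L_2(t) = (t - 4)(t - 6)(t - 10) / -16
  L_3(t) = (t - 4)(t - 6)(t - 8) / 48
Then p(t) = -162·L_0(t) - 570·L_1(t) - 1386·L_2(t) - 2754·L_3(t).
Expanding and collecting terms gives p(t) = -3t^3 + 3t^2 - 6t + 6.
Check: p(6) = -570. ✓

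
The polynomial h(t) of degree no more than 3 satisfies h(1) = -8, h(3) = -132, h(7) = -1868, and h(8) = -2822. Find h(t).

h(t) = -6t^3 + 4t^2 - 6

Write h(t) = at^3 + bt^2 + ct + d. Substituting each data point gives a linear system:
  a + b + c + d = -8
  27a + 9b + 3c + d = -132
  343a + 49b + 7c + d = -1868
  512a + 64b + 8c + d = -2822
Solving the system yields a = -6, b = 4, c = 0, d = -6.
So h(t) = -6t^3 + 4t^2 - 6.
Check: h(3) = -132. ✓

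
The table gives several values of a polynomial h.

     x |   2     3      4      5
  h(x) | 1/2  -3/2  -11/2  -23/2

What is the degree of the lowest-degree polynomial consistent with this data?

2

Forward differences of the values at x = 2, 3, 4, 5:
  h  : 1/2  -3/2  -11/2  -23/2
  Δ  : -2  -4  -6
  Δ^2: -2  -2
  Δ^3: 0
The second differences are constant (-2) and nonzero, while all higher differences vanish, so the minimal degree is 2.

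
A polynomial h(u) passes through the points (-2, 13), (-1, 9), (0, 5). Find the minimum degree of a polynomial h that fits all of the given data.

Forward differences of the values at u = -2, -1, 0:
  h  : 13  9  5
  Δ  : -4  -4
  Δ^2: 0
The first differences are constant (-4) and nonzero, while all higher differences vanish, so the minimal degree is 1.

1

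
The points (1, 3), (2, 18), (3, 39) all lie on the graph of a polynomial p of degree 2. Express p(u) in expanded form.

Write p(u) = au^2 + bu + c. Substituting each data point gives a linear system:
  a + b + c = 3
  4a + 2b + c = 18
  9a + 3b + c = 39
Solving the system yields a = 3, b = 6, c = -6.
So p(u) = 3u^2 + 6u - 6.
Check: p(3) = 39. ✓

p(u) = 3u^2 + 6u - 6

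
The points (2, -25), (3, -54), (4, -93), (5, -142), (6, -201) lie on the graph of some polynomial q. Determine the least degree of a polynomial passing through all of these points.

Forward differences of the values at s = 2, 3, 4, 5, 6:
  q  : -25  -54  -93  -142  -201
  Δ  : -29  -39  -49  -59
  Δ^2: -10  -10  -10
  Δ^3: 0  0
  Δ^4: 0
The second differences are constant (-10) and nonzero, while all higher differences vanish, so the minimal degree is 2.

2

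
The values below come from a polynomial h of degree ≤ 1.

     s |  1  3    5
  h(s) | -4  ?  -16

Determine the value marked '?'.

-10

On equispaced nodes a degree-1 polynomial has vanishing second forward difference, so
  h(1) - 2·h(3) + h(5) = 0.
Substituting the known values and solving for h(3):
  -2·h(3) = 20
  h(3) = -10.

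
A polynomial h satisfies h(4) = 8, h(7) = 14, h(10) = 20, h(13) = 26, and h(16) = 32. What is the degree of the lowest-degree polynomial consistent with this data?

Forward differences of the values at x = 4, 7, 10, 13, 16:
  h  : 8  14  20  26  32
  Δ  : 6  6  6  6
  Δ^2: 0  0  0
  Δ^3: 0  0
  Δ^4: 0
The first differences are constant (6) and nonzero, while all higher differences vanish, so the minimal degree is 1.

1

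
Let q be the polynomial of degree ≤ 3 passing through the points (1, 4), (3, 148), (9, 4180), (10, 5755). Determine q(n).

Using the Lagrange interpolation formula with nodes 1, 3, 9, 10:
  L_0(n) = (n - 3)(n - 9)(n - 10) / -144
  L_1(n) = (n - 1)(n - 9)(n - 10) / 84
  L_2(n) = (n - 1)(n - 3)(n - 10) / -48
  L_3(n) = (n - 1)(n - 3)(n - 9) / 63
Then q(n) = 4·L_0(n) + 148·L_1(n) + 4180·L_2(n) + 5755·L_3(n).
Expanding and collecting terms gives q(n) = 6n^3 - 3n^2 + 6n - 5.
Check: q(3) = 148. ✓

q(n) = 6n^3 - 3n^2 + 6n - 5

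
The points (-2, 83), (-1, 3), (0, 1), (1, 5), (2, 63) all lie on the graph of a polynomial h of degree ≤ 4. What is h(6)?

5995

Using the Lagrange interpolation formula with nodes -2, -1, 0, 1, 2:
  L_0(u) = (u + 1)u(u - 1)(u - 2) / 24
  L_1(u) = (u + 2)u(u - 1)(u - 2) / -6
  L_2(u) = (u + 2)(u + 1)(u - 1)(u - 2) / 4
  L_3(u) = (u + 2)(u + 1)u(u - 2) / -6
  L_4(u) = (u + 2)(u + 1)u(u - 1) / 24
Then h(u) = 83·L_0(u) + 3·L_1(u) + 1·L_2(u) + 5·L_3(u) + 63·L_4(u).
Expanding and collecting terms gives h(u) = 5u⁴ - 2u³ - 2u² + 3u + 1.
Evaluating at u = 6: h(6) = 5995.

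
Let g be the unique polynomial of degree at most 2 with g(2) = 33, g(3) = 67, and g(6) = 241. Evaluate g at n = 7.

323

Write g(n) = an^2 + bn + c. Substituting each data point gives a linear system:
  4a + 2b + c = 33
  9a + 3b + c = 67
  36a + 6b + c = 241
Solving the system yields a = 6, b = 4, c = 1.
So g(n) = 6n^2 + 4n + 1.
Then g(7) = 323.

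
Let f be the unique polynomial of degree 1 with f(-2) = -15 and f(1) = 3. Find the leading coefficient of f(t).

6

Write f(t) = at + b. Substituting each data point gives a linear system:
  -2a + b = -15
  a + b = 3
Solving the system yields a = 6, b = -3.
So f(t) = 6t - 3.
The leading coefficient is 6.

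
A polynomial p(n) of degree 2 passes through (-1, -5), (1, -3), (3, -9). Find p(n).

p(n) = -n^2 + n - 3

Write p(n) = an^2 + bn + c. Substituting each data point gives a linear system:
  a - b + c = -5
  a + b + c = -3
  9a + 3b + c = -9
Solving the system yields a = -1, b = 1, c = -3.
So p(n) = -n^2 + n - 3.
Check: p(3) = -9. ✓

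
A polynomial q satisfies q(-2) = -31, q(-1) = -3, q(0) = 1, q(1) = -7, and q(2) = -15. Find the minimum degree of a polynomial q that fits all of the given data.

Forward differences of the values at x = -2, -1, 0, 1, 2:
  q  : -31  -3  1  -7  -15
  Δ  : 28  4  -8  -8
  Δ^2: -24  -12  0
  Δ^3: 12  12
  Δ^4: 0
The third differences are constant (12) and nonzero, while all higher differences vanish, so the minimal degree is 3.

3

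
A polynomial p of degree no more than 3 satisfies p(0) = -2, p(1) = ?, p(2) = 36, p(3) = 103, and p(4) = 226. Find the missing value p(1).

7

On equispaced nodes a degree-3 polynomial has vanishing fourth forward difference, so
  p(0) - 4·p(1) + 6·p(2) - 4·p(3) + p(4) = 0.
Substituting the known values and solving for p(1):
  -4·p(1) = -28
  p(1) = 7.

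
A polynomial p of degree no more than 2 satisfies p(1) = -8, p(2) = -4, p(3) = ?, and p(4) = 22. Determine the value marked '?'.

6

On equispaced nodes a degree-2 polynomial has vanishing third forward difference, so
  - p(1) + 3·p(2) - 3·p(3) + p(4) = 0.
Substituting the known values and solving for p(3):
  -3·p(3) = -18
  p(3) = 6.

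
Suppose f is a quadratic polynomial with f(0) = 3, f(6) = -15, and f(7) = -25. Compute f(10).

Write f(x) = ax^2 + bx + c. Substituting each data point gives a linear system:
  c = 3
  36a + 6b + c = -15
  49a + 7b + c = -25
Solving the system yields a = -1, b = 3, c = 3.
So f(x) = -x² + 3x + 3.
Then f(10) = -67.

-67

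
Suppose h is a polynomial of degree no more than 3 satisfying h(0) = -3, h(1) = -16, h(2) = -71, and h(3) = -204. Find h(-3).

Forward differences of the values at u = 0, 1, 2, 3:
  h  : -3  -16  -71  -204
  Δ  : -13  -55  -133
  Δ^2: -42  -78
  Δ^3: -36
The third differences are constant, confirming degree 3.
Interpolating (Newton forward form) and evaluating at u = -3 gives h(-3) = 144.

144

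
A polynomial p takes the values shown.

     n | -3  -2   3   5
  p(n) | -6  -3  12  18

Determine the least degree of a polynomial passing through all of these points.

Divided differences on the nodes -3, -2, 3, 5:
  order 0: -6  -3  12  18
  order 1: 3  3  3
  order 2: 0  0
  order 3: 0
The order-1 divided differences are all 3 (nonzero) and every higher order vanishes, so the data lies on a polynomial of degree exactly 1.

1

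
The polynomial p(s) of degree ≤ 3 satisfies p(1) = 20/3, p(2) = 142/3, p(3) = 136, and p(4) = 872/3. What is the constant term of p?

-4

Write p(s) = as^3 + bs^2 + cs + d. Substituting each data point gives a linear system:
  a + b + c + d = 20/3
  8a + 4b + 2c + d = 142/3
  27a + 9b + 3c + d = 136
  64a + 16b + 4c + d = 872/3
Solving the system yields a = 3, b = 6, c = 5/3, d = -4.
So p(s) = 3s^3 + 6s^2 + (5/3)s - 4.
The constant term is -4.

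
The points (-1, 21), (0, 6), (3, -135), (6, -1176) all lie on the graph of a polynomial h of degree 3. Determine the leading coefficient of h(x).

-6

Write h(x) = ax^3 + bx^2 + cx + d. Substituting each data point gives a linear system:
  -a + b - c + d = 21
  d = 6
  27a + 9b + 3c + d = -135
  216a + 36b + 6c + d = -1176
Solving the system yields a = -6, b = 4, c = -5, d = 6.
So h(x) = -6x^3 + 4x^2 - 5x + 6.
The leading coefficient is -6.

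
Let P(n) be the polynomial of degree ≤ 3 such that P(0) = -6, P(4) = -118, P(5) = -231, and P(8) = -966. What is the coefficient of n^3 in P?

-2

Write P(n) = an^3 + bn^2 + cn + d. Substituting each data point gives a linear system:
  d = -6
  64a + 16b + 4c + d = -118
  125a + 25b + 5c + d = -231
  512a + 64b + 8c + d = -966
Solving the system yields a = -2, b = 1, c = 0, d = -6.
So P(n) = -2n^3 + n^2 - 6.
The leading coefficient is -2.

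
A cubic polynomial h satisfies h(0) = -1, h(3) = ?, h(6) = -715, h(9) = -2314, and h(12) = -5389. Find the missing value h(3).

On equispaced nodes a degree-3 polynomial has vanishing fourth forward difference, so
  h(0) - 4·h(3) + 6·h(6) - 4·h(9) + h(12) = 0.
Substituting the known values and solving for h(3):
  -4·h(3) = 424
  h(3) = -106.

-106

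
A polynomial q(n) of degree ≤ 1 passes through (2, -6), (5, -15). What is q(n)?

Using the Lagrange interpolation formula with nodes 2, 5:
  L_0(n) = (n - 5) / -3
  L_1(n) = (n - 2) / 3
Then q(n) = -6·L_0(n) - 15·L_1(n).
Expanding and collecting terms gives q(n) = -3n.
Check: q(2) = -6. ✓

q(n) = -3n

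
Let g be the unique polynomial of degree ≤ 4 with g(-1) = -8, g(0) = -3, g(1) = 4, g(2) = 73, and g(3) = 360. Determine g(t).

Write g(t) = at^4 + bt^3 + ct^2 + dt + e. Substituting each data point gives a linear system:
  a - b + c - d + e = -8
  e = -3
  a + b + c + d + e = 4
  16a + 8b + 4c + 2d + e = 73
  81a + 27b + 9c + 3d + e = 360
Solving the system yields a = 4, b = 2, c = -3, d = 4, e = -3.
So g(t) = 4t⁴ + 2t³ - 3t² + 4t - 3.
Check: g(-1) = -8. ✓

g(t) = 4t^4 + 2t^3 - 3t^2 + 4t - 3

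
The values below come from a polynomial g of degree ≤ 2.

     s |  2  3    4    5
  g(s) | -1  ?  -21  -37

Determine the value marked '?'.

On equispaced nodes a degree-2 polynomial has vanishing third forward difference, so
  - g(2) + 3·g(3) - 3·g(4) + g(5) = 0.
Substituting the known values and solving for g(3):
  3·g(3) = -27
  g(3) = -9.

-9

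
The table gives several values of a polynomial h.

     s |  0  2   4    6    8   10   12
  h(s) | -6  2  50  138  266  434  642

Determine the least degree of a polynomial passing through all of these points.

Forward differences of the values at s = 0, 2, 4, 6, 8, 10, 12:
  h  : -6  2  50  138  266  434  642
  Δ  : 8  48  88  128  168  208
  Δ^2: 40  40  40  40  40
  Δ^3: 0  0  0  0
  Δ^4: 0  0  0
  Δ^5: 0  0
  Δ^6: 0
The second differences are constant (40) and nonzero, while all higher differences vanish, so the minimal degree is 2.

2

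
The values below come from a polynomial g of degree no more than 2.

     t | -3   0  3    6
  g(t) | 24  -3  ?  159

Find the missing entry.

On equispaced nodes a degree-2 polynomial has vanishing third forward difference, so
  - g(-3) + 3·g(0) - 3·g(3) + g(6) = 0.
Substituting the known values and solving for g(3):
  -3·g(3) = -126
  g(3) = 42.

42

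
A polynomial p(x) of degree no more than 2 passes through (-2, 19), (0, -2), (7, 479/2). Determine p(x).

p(x) = 5x^2 - (1/2)x - 2

Write p(x) = ax^2 + bx + c. Substituting each data point gives a linear system:
  4a - 2b + c = 19
  c = -2
  49a + 7b + c = 479/2
Solving the system yields a = 5, b = -1/2, c = -2.
So p(x) = 5x² - (1/2)x - 2.
Check: p(-2) = 19. ✓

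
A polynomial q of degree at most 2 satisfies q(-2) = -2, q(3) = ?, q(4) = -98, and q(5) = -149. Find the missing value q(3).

The 3 known points determine the degree-2 polynomial uniquely.
Write q(x) = ax^2 + bx + c. Substituting each data point gives a linear system:
  4a - 2b + c = -2
  16a + 4b + c = -98
  25a + 5b + c = -149
Solving the system yields a = -5, b = -6, c = 6.
So q(x) = -5x^2 - 6x + 6.
Then q(3) = -57.

-57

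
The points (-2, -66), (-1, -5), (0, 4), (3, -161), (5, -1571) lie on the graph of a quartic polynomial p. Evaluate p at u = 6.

-3386

Using the Lagrange interpolation formula with nodes -2, -1, 0, 3, 5:
  L_0(u) = (u + 1)u(u - 3)(u - 5) / 70
  L_1(u) = (u + 2)u(u - 3)(u - 5) / -24
  L_2(u) = (u + 2)(u + 1)(u - 3)(u - 5) / 30
  L_3(u) = (u + 2)(u + 1)u(u - 5) / -120
  L_4(u) = (u + 2)(u + 1)u(u - 3) / 420
Then p(u) = -66·L_0(u) - 5·L_1(u) + 4·L_2(u) - 161·L_3(u) - 1571·L_4(u).
Expanding and collecting terms gives p(u) = -3u^4 + 2u^3 + u^2 + 5u + 4.
Evaluating at u = 6: p(6) = -3386.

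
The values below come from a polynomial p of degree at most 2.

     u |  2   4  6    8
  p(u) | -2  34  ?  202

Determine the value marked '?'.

The 3 known points determine the degree-2 polynomial uniquely.
Write p(u) = au^2 + bu + c. Substituting each data point gives a linear system:
  4a + 2b + c = -2
  16a + 4b + c = 34
  64a + 8b + c = 202
Solving the system yields a = 4, b = -6, c = -6.
So p(u) = 4u^2 - 6u - 6.
Then p(6) = 102.

102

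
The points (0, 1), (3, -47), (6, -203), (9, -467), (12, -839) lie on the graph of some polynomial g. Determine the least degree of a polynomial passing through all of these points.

Forward differences of the values at s = 0, 3, 6, 9, 12:
  g  : 1  -47  -203  -467  -839
  Δ  : -48  -156  -264  -372
  Δ^2: -108  -108  -108
  Δ^3: 0  0
  Δ^4: 0
The second differences are constant (-108) and nonzero, while all higher differences vanish, so the minimal degree is 2.

2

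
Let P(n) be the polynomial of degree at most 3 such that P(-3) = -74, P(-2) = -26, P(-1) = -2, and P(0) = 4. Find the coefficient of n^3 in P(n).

1

Write P(n) = an^3 + bn^2 + cn + d. Substituting each data point gives a linear system:
  -27a + 9b - 3c + d = -74
  -8a + 4b - 2c + d = -26
  -a + b - c + d = -2
  d = 4
Solving the system yields a = 1, b = -6, c = -1, d = 4.
So P(n) = n³ - 6n² - n + 4.
The leading coefficient is 1.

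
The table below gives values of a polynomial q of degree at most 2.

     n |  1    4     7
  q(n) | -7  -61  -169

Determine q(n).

q(n) = -3n^2 - 3n - 1

Write q(n) = an^2 + bn + c. Substituting each data point gives a linear system:
  a + b + c = -7
  16a + 4b + c = -61
  49a + 7b + c = -169
Solving the system yields a = -3, b = -3, c = -1.
So q(n) = -3n² - 3n - 1.
Check: q(7) = -169. ✓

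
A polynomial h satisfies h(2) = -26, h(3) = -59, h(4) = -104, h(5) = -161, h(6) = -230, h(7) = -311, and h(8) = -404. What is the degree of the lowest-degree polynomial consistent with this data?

2

Forward differences of the values at x = 2, 3, 4, 5, 6, 7, 8:
  h  : -26  -59  -104  -161  -230  -311  -404
  Δ  : -33  -45  -57  -69  -81  -93
  Δ^2: -12  -12  -12  -12  -12
  Δ^3: 0  0  0  0
  Δ^4: 0  0  0
  Δ^5: 0  0
  Δ^6: 0
The second differences are constant (-12) and nonzero, while all higher differences vanish, so the minimal degree is 2.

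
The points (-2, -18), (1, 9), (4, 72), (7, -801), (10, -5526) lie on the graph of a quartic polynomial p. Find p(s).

p(s) = -s^4 + 4s^3 + 5s^2 - 3s + 4

Write p(s) = as^4 + bs^3 + cs^2 + ds + e. Substituting each data point gives a linear system:
  16a - 8b + 4c - 2d + e = -18
  a + b + c + d + e = 9
  256a + 64b + 16c + 4d + e = 72
  2401a + 343b + 49c + 7d + e = -801
  10000a + 1000b + 100c + 10d + e = -5526
Solving the system yields a = -1, b = 4, c = 5, d = -3, e = 4.
So p(s) = -s^4 + 4s^3 + 5s^2 - 3s + 4.
Check: p(10) = -5526. ✓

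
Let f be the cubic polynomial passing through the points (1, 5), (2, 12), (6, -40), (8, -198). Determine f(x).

f(x) = -x^3 + 5x^2 - x + 2

Write f(x) = ax^3 + bx^2 + cx + d. Substituting each data point gives a linear system:
  a + b + c + d = 5
  8a + 4b + 2c + d = 12
  216a + 36b + 6c + d = -40
  512a + 64b + 8c + d = -198
Solving the system yields a = -1, b = 5, c = -1, d = 2.
So f(x) = -x^3 + 5x^2 - x + 2.
Check: f(6) = -40. ✓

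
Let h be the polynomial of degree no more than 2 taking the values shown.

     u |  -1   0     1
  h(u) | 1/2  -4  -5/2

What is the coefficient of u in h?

Write h(u) = au^2 + bu + c. Substituting each data point gives a linear system:
  a - b + c = 1/2
  c = -4
  a + b + c = -5/2
Solving the system yields a = 3, b = -3/2, c = -4.
So h(u) = 3u² - (3/2)u - 4.
The coefficient of u is -3/2.

-3/2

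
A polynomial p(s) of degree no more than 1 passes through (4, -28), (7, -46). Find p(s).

Write p(s) = as + b. Substituting each data point gives a linear system:
  4a + b = -28
  7a + b = -46
Solving the system yields a = -6, b = -4.
So p(s) = -6s - 4.
Check: p(7) = -46. ✓

p(s) = -6s - 4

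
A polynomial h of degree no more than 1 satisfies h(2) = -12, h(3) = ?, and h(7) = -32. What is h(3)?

-16

The 2 known points determine the degree-1 polynomial uniquely.
Write h(x) = ax + b. Substituting each data point gives a linear system:
  2a + b = -12
  7a + b = -32
Solving the system yields a = -4, b = -4.
So h(x) = -4x - 4.
Then h(3) = -16.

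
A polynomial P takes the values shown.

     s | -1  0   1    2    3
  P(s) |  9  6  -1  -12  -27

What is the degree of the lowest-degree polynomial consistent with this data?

2

Forward differences of the values at s = -1, 0, 1, 2, 3:
  P  : 9  6  -1  -12  -27
  Δ  : -3  -7  -11  -15
  Δ^2: -4  -4  -4
  Δ^3: 0  0
  Δ^4: 0
The second differences are constant (-4) and nonzero, while all higher differences vanish, so the minimal degree is 2.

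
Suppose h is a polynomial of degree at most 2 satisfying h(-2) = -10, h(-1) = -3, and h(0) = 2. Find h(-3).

-19

Forward differences of the values at u = -2, -1, 0:
  h  : -10  -3  2
  Δ  : 7  5
  Δ^2: -2
The second differences are constant, confirming degree 2.
Interpolating (Newton forward form) and evaluating at u = -3 gives h(-3) = -19.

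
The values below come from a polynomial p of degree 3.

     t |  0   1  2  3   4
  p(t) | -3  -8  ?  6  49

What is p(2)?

The 4 known points determine the degree-3 polynomial uniquely.
Write p(t) = at^3 + bt^2 + ct + d. Substituting each data point gives a linear system:
  d = -3
  a + b + c + d = -8
  27a + 9b + 3c + d = 6
  64a + 16b + 4c + d = 49
Solving the system yields a = 2, b = -4, c = -3, d = -3.
So p(t) = 2t^3 - 4t^2 - 3t - 3.
Then p(2) = -9.

-9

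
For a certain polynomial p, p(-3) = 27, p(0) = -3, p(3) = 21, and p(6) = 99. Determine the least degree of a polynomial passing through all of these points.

2

Forward differences of the values at t = -3, 0, 3, 6:
  p  : 27  -3  21  99
  Δ  : -30  24  78
  Δ^2: 54  54
  Δ^3: 0
The second differences are constant (54) and nonzero, while all higher differences vanish, so the minimal degree is 2.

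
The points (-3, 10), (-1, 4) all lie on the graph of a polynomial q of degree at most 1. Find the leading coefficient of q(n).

-3

Write q(n) = an + b. Substituting each data point gives a linear system:
  -3a + b = 10
  -a + b = 4
Solving the system yields a = -3, b = 1.
So q(n) = -3n + 1.
The leading coefficient is -3.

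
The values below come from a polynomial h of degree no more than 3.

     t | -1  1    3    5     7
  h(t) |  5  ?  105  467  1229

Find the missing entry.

-1

The 4 known points determine the degree-3 polynomial uniquely.
Write h(t) = at^3 + bt^2 + ct + d. Substituting each data point gives a linear system:
  -a + b - c + d = 5
  27a + 9b + 3c + d = 105
  125a + 25b + 5c + d = 467
  343a + 49b + 7c + d = 1229
Solving the system yields a = 3, b = 5, c = -6, d = -3.
So h(t) = 3t^3 + 5t^2 - 6t - 3.
Then h(1) = -1.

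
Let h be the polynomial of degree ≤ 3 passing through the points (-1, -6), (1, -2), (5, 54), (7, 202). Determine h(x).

h(x) = x^3 - 3x^2 + x - 1

Using the Lagrange interpolation formula with nodes -1, 1, 5, 7:
  L_0(x) = (x - 1)(x - 5)(x - 7) / -96
  L_1(x) = (x + 1)(x - 5)(x - 7) / 48
  L_2(x) = (x + 1)(x - 1)(x - 7) / -48
  L_3(x) = (x + 1)(x - 1)(x - 5) / 96
Then h(x) = -6·L_0(x) - 2·L_1(x) + 54·L_2(x) + 202·L_3(x).
Expanding and collecting terms gives h(x) = x³ - 3x² + x - 1.
Check: h(-1) = -6. ✓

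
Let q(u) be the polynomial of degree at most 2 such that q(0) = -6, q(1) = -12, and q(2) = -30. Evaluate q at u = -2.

Forward differences of the values at u = 0, 1, 2:
  q  : -6  -12  -30
  Δ  : -6  -18
  Δ^2: -12
The second differences are constant, confirming degree 2.
Interpolating (Newton forward form) and evaluating at u = -2 gives q(-2) = -30.

-30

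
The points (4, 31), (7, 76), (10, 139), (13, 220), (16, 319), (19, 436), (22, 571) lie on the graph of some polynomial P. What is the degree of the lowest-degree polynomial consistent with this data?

2

Forward differences of the values at t = 4, 7, 10, 13, 16, 19, 22:
  P  : 31  76  139  220  319  436  571
  Δ  : 45  63  81  99  117  135
  Δ^2: 18  18  18  18  18
  Δ^3: 0  0  0  0
  Δ^4: 0  0  0
  Δ^5: 0  0
  Δ^6: 0
The second differences are constant (18) and nonzero, while all higher differences vanish, so the minimal degree is 2.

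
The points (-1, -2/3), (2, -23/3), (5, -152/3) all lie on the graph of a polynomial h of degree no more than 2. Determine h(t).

Using the Lagrange interpolation formula with nodes -1, 2, 5:
  L_0(t) = (t - 2)(t - 5) / 18
  L_1(t) = (t + 1)(t - 5) / -9
  L_2(t) = (t + 1)(t - 2) / 18
Then h(t) = -2/3·L_0(t) - 23/3·L_1(t) - 152/3·L_2(t).
Expanding and collecting terms gives h(t) = -2t² - (1/3)t + 1.
Check: h(2) = -23/3. ✓

h(t) = -2t^2 - (1/3)t + 1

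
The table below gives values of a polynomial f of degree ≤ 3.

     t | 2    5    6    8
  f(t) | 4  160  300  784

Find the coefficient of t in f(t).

Write f(t) = at^3 + bt^2 + ct + d. Substituting each data point gives a linear system:
  8a + 4b + 2c + d = 4
  125a + 25b + 5c + d = 160
  216a + 36b + 6c + d = 300
  512a + 64b + 8c + d = 784
Solving the system yields a = 2, b = -4, c = 2, d = 0.
So f(t) = 2t^3 - 4t^2 + 2t.
The coefficient of t is 2.

2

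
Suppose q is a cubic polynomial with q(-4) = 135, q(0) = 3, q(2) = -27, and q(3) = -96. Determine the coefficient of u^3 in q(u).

-3

Write q(u) = au^3 + bu^2 + cu + d. Substituting each data point gives a linear system:
  -64a + 16b - 4c + d = 135
  d = 3
  8a + 4b + 2c + d = -27
  27a + 9b + 3c + d = -96
Solving the system yields a = -3, b = -3, c = 3, d = 3.
So q(u) = -3u³ - 3u² + 3u + 3.
The leading coefficient is -3.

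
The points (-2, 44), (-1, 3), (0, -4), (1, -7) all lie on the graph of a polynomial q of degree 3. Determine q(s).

q(s) = -5s^3 + 2s^2 - 4

Using the Lagrange interpolation formula with nodes -2, -1, 0, 1:
  L_0(s) = (s + 1)s(s - 1) / -6
  L_1(s) = (s + 2)s(s - 1) / 2
  L_2(s) = (s + 2)(s + 1)(s - 1) / -2
  L_3(s) = (s + 2)(s + 1)s / 6
Then q(s) = 44·L_0(s) + 3·L_1(s) - 4·L_2(s) - 7·L_3(s).
Expanding and collecting terms gives q(s) = -5s^3 + 2s^2 - 4.
Check: q(-1) = 3. ✓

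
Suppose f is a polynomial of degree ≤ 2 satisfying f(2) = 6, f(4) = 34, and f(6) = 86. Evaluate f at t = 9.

209

Write f(t) = at^2 + bt + c. Substituting each data point gives a linear system:
  4a + 2b + c = 6
  16a + 4b + c = 34
  36a + 6b + c = 86
Solving the system yields a = 3, b = -4, c = 2.
So f(t) = 3t^2 - 4t + 2.
Then f(9) = 209.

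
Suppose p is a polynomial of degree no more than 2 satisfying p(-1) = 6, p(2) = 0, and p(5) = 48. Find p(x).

Write p(x) = ax^2 + bx + c. Substituting each data point gives a linear system:
  a - b + c = 6
  4a + 2b + c = 0
  25a + 5b + c = 48
Solving the system yields a = 3, b = -5, c = -2.
So p(x) = 3x² - 5x - 2.
Check: p(2) = 0. ✓

p(x) = 3x^2 - 5x - 2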